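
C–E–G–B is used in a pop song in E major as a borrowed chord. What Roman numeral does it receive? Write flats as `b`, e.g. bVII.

The root C is the lowered 6th scale degree — diatonically E major has C# there. Diatonically E major has C#m (vi) on that degree; C–E–G–B is instead the major-seventh chord native to E minor, so it takes the label bVImaj7.

bVImaj7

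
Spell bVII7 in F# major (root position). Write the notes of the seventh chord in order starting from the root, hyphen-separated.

E-G#-B-D

The root of bVII7 is the lowered 7th degree: E# becomes E. In F# minor the chord on E is E–G#–B–D.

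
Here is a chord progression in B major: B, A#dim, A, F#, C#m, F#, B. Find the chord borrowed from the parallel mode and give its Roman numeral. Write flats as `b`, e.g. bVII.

bVII

The diatonic triads in B major are B, C#m, D#m, E, F#, G#m, A#dim. B, A#dim, F# and C#m are all diatonic. A (A–C#–E) is not: scale degree 7 in B major carries A#dim (vii°). In B minor the chord on that degree is A, so here it functions as bVII, borrowed from the parallel minor.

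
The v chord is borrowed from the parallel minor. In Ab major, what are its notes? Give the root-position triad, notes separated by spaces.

Eb Gb Bb

v is built on scale degree 5, which is Eb in both Ab major and its parallel. Stacking thirds in Ab minor on Eb gives Eb–Gb–Bb.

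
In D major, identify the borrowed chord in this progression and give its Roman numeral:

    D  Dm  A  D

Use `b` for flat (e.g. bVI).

The diatonic triads in D major are D, Em, F#m, G, A, Bm, C#dim. Of the given chords, D and A are diatonic. But Dm (D–F–A) is foreign: the diatonic I on degree 1 is D, whereas Dm comes from D minor. It is labeled i.

i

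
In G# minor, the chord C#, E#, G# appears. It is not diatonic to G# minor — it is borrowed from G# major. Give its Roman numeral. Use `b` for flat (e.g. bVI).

IV

C# is scale degree 4 in G# minor. Diatonically G# minor has C#m (iv) on that degree; C#–E#–G# is instead the major chord native to G# major, so it takes the label IV.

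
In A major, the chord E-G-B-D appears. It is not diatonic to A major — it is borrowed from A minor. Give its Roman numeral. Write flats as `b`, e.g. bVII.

The root E is the diatonic 5th degree of A major; the borrowing shows in the chord quality. The diatonic chord on degree 5 would be E (V), but E–G–B–D is the minor-seventh chord from A minor. As a borrowed chord it is labeled v7.

v7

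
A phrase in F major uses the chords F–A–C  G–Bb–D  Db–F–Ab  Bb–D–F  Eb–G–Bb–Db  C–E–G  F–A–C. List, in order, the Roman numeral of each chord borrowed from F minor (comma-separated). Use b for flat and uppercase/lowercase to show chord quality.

bVI, bVII7

The diatonic triads in F major are F, Gm, Am, Bb, C, Dm, Edim. Of the given chords, F–A–C = F, G–Bb–D = Gm, Bb–D–F = Bb and C–E–G = C are diatonic. Db–F–Ab is not: scale degree 6 in F major carries Dm (vi). In F minor the chord on that degree is Db, so here it functions as bVI, borrowed from the parallel minor. But Eb–G–Bb–Db is foreign: the diatonic vii° on degree 7 is Edim, whereas Eb7 comes from F minor. It is labeled bVII7.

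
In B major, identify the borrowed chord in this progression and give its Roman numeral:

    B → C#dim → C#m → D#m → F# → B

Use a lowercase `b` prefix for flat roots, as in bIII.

ii°

In B major the diatonic chords are B, C#m, D#m, E, F#, G#m, A#dim. B, C#m, D#m and F# all belong to that set. C#dim (C#–E–G) is not: scale degree 2 in B major carries C#m (ii). In B minor the chord on that degree is C#dim, so here it functions as ii°, borrowed from the parallel minor.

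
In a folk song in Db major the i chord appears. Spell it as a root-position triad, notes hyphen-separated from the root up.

Db-Fb-Ab

The root, Db, is scale degree 1 — the same note in Db major and Db minor; only the chord quality changes. In Db minor the chord on Db is Db–Fb–Ab.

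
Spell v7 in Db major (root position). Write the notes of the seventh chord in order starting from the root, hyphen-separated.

Ab-Cb-Eb-Gb

v7 is built on scale degree 5, which is Ab in both Db major and its parallel. In Db minor the chord on Ab is Ab–Cb–Eb–Gb.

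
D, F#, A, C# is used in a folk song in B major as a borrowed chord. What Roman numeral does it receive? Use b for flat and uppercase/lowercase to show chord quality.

bIIImaj7

In B major scale degree 3 is D#; D is its lowered form, from B minor. D–F#–A–C# is a major-seventh chord — the form found in B minor, not the diatonic iii (D#m). Borrowed into B major it is written bIIImaj7.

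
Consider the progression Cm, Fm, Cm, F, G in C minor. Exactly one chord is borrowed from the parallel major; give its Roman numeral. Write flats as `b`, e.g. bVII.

IV

The diatonic triads in C minor (with V from harmonic minor) are Cm, Ddim, Eb, Fm, G, Ab, Bb. Cm, Fm and G are all diatonic. F (F–A–C) doesn't fit — on degree 4 C minor would have Fm (iv). F is the degree-4 chord of C major, so it is the borrowed IV.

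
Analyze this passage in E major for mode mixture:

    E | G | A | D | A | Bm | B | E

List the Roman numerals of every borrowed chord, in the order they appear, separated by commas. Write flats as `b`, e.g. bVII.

bIII, bVII, v

The diatonic triads in E major are E, F#m, G#m, A, B, C#m, D#dim. E, A and B are all diatonic. G (G–B–D) doesn't fit — on degree 3 E major would have G#m (iii). G is the degree-3 chord of E minor, so it is the borrowed bIII. D (D–F#–A) is not: scale degree 7 in E major carries D#dim (vii°). In E minor the chord on that degree is D, so here it functions as bVII, borrowed from the parallel minor. But Bm (B–D–F#) is foreign: the diatonic V on degree 5 is B, whereas Bm comes from E minor. It is labeled v.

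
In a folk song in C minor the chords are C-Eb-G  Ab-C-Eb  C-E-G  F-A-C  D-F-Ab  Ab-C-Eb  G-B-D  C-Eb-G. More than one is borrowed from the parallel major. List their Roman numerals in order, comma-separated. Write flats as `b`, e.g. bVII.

I, IV

C minor has the diatonic set Cm, Ddim, Eb, Fm, G, Ab, Bb (with V from harmonic minor). C–Eb–G = Cm, Ab–C–Eb = Ab, D–F–Ab = Ddim and G–B–D = G are all diatonic. But C–E–G is foreign: the diatonic i on degree 1 is Cm, whereas C comes from C major. It is labeled I. F–A–C is not: scale degree 4 in C minor carries Fm (iv). In C major the chord on that degree is F, so here it functions as IV, borrowed from the parallel major.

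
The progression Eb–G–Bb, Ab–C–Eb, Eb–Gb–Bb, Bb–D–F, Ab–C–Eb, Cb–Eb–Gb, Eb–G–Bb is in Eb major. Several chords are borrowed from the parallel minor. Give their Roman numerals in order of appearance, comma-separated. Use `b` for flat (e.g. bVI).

In Eb major the diatonic chords are Eb, Fm, Gm, Ab, Bb, Cm, Ddim. Eb–G–Bb = Eb, Ab–C–Eb = Ab and Bb–D–F = Bb are all diatonic. Eb–Gb–Bb doesn't fit — on degree 1 Eb major would have Eb (I). Ebm is the degree-1 chord of Eb minor, so it is the borrowed i. Cb–Eb–Gb is not: scale degree 6 in Eb major carries Cm (vi). In Eb minor the chord on that degree is Cb, so here it functions as bVI, borrowed from the parallel minor.

i, bVI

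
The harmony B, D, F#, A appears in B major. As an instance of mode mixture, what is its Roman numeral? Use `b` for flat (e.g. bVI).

B is scale degree 1 in B major. The diatonic chord on degree 1 would be B (I), but B–D–F#–A is the minor-seventh chord from B minor. As a borrowed chord it is labeled i7.

i7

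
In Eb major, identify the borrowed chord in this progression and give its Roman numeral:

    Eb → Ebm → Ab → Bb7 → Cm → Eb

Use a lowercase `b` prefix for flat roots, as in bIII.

In Eb major the diatonic chords are Eb, Fm, Gm, Ab, Bb, Cm, Ddim. Eb, Ab, Bb7 and Cm all belong to that set. Ebm (Eb–Gb–Bb) is not: scale degree 1 in Eb major carries Eb (I). In Eb minor the chord on that degree is Ebm, so here it functions as i, borrowed from the parallel minor.

i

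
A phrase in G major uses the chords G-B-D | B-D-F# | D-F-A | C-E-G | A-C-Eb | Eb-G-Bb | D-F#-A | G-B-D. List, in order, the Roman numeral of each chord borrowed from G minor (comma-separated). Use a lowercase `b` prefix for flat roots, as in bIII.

In G major the diatonic chords are G, Am, Bm, C, D, Em, F#dim. Of the given chords, G–B–D = G, B–D–F# = Bm, C–E–G = C and D–F#–A = D are diatonic. D–F–A doesn't fit — on degree 5 G major would have D (V). Dm is the degree-5 chord of G minor, so it is the borrowed v. But A–C–Eb is foreign: the diatonic ii on degree 2 is Am, whereas Adim comes from G minor. It is labeled ii°. Eb–G–Bb doesn't fit — on degree 6 G major would have Em (vi). Eb is the degree-6 chord of G minor, so it is the borrowed bVI.

v, ii°, bVI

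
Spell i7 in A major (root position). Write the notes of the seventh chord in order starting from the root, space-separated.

A C E G

The root, A, is scale degree 1 — the same note in A major and A minor; only the chord quality changes. Stacking thirds in A minor on A gives A–C–E–G.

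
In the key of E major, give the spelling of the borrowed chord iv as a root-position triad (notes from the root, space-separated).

iv is built on scale degree 4, which is A in both E major and its parallel. In E minor the chord on A is A–C–E.

A C E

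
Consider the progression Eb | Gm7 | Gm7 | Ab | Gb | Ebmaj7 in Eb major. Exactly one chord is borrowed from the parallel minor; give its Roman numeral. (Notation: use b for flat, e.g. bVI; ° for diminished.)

bIII

In Eb major the diatonic chords are Eb, Fm, Gm, Ab, Bb, Cm, Ddim. Eb, Gm7, Ab and Ebmaj7 are all diatonic. Gb (Gb–Bb–Db) doesn't fit — on degree 3 Eb major would have Gm (iii). Gb is the degree-3 chord of Eb minor, so it is the borrowed bIII.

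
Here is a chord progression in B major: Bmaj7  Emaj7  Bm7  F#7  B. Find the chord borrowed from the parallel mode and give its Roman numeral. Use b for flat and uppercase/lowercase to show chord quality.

i7

B major has the diatonic set B, C#m, D#m, E, F#, G#m, A#dim. Bmaj7, Emaj7, F#7 and B all belong to that set. Bm7 (B–D–F#–A) is not: scale degree 1 in B major carries B (I). In B minor the chord on that degree is Bm7, so here it functions as i7, borrowed from the parallel minor.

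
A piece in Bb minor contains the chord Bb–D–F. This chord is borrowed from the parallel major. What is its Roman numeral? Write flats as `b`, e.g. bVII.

Bb is scale degree 1 in Bb minor. Bb–D–F is a major chord — the form found in Bb major, not the diatonic i (Bbm). Borrowed into Bb minor it is written I.

I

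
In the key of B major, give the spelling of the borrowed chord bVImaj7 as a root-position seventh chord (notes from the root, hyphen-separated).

bVImaj7 is built on the lowered scale degree 6. In B major degree 6 is G#; lowered it becomes G. Stacking thirds in B minor on G gives G–B–D–F#.

G-B-D-F#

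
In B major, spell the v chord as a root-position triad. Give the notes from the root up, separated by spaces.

v is built on scale degree 5, which is F# in both B major and its parallel. Stacking thirds in B minor on F# gives F#–A–C#.

F# A C#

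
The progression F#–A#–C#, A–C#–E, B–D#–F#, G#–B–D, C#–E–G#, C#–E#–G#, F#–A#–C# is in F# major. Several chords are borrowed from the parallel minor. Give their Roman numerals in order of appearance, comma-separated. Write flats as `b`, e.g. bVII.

bIII, ii°, v

F# major has the diatonic set F#, G#m, A#m, B, C#, D#m, E#dim. Of the given chords, F#–A#–C# = F#, B–D#–F# = B and C#–E#–G# = C# are diatonic. A–C#–E is not: scale degree 3 in F# major carries A#m (iii). In F# minor the chord on that degree is A, so here it functions as bIII, borrowed from the parallel minor. G#–B–D doesn't fit — on degree 2 F# major would have G#m (ii). G#dim is the degree-2 chord of F# minor, so it is the borrowed ii°. C#–E–G# doesn't fit — on degree 5 F# major would have C# (V). C#m is the degree-5 chord of F# minor, so it is the borrowed v.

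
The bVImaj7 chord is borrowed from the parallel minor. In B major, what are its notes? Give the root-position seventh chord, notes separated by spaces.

bVImaj7 is built on the lowered scale degree 6. In B major degree 6 is G#; lowered it becomes G. Building the major-seventh chord from the parallel minor on G: G–B–D–F#.

G B D F#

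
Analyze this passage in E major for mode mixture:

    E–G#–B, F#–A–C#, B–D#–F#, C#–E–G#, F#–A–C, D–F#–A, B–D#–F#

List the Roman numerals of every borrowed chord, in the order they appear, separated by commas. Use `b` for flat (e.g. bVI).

In E major the diatonic chords are E, F#m, G#m, A, B, C#m, D#dim. E–G#–B = E, F#–A–C# = F#m, B–D#–F# = B and C#–E–G# = C#m all belong to that set. But F#–A–C is foreign: the diatonic ii on degree 2 is F#m, whereas F#dim comes from E minor. It is labeled ii°. D–F#–A doesn't fit — on degree 7 E major would have D#dim (vii°). D is the degree-7 chord of E minor, so it is the borrowed bVII.

ii°, bVII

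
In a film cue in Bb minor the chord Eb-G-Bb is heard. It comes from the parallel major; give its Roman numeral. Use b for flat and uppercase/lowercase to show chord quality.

IV

Eb is scale degree 4 in Bb minor. The diatonic chord on degree 4 would be Ebm (iv), but Eb–G–Bb is the major chord from Bb major. As a borrowed chord it is labeled IV.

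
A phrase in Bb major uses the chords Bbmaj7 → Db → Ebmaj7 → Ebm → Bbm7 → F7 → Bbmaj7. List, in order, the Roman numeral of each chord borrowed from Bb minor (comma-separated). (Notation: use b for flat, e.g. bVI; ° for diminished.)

Bb major has the diatonic set Bb, Cm, Dm, Eb, F, Gm, Adim. Of the given chords, Bbmaj7, Ebmaj7 and F7 are diatonic. But Db (Db–F–Ab) is foreign: the diatonic iii on degree 3 is Dm, whereas Db comes from Bb minor. It is labeled bIII. But Ebm (Eb–Gb–Bb) is foreign: the diatonic IV on degree 4 is Eb, whereas Ebm comes from Bb minor. It is labeled iv. Bbm7 (Bb–Db–F–Ab) is not: scale degree 1 in Bb major carries Bb (I). In Bb minor the chord on that degree is Bbm7, so here it functions as i7, borrowed from the parallel minor.

bIII, iv, i7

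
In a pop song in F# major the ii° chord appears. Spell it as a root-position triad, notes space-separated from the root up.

G# B D

ii° is built on scale degree 2, which is G# in both F# major and its parallel. Building the diminished chord from the parallel minor on G#: G#–B–D.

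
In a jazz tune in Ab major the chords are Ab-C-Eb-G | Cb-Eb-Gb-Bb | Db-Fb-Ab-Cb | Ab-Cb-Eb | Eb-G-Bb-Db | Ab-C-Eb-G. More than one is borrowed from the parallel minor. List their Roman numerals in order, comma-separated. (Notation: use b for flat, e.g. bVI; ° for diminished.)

In Ab major the diatonic chords are Ab, Bbm, Cm, Db, Eb, Fm, Gdim. Ab–C–Eb–G = Abmaj7 and Eb–G–Bb–Db = Eb7 are both diatonic. But Cb–Eb–Gb–Bb is foreign: the diatonic iii on degree 3 is Cm, whereas Cbmaj7 comes from Ab minor. It is labeled bIIImaj7. But Db–Fb–Ab–Cb is foreign: the diatonic IV on degree 4 is Db, whereas Dbm7 comes from Ab minor. It is labeled iv7. Ab–Cb–Eb is not: scale degree 1 in Ab major carries Ab (I). In Ab minor the chord on that degree is Abm, so here it functions as i, borrowed from the parallel minor.

bIIImaj7, iv7, i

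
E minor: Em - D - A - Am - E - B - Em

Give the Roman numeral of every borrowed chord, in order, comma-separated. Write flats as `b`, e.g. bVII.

In E minor (with V from harmonic minor) the diatonic chords are Em, F#dim, G, Am, B, C, D. Em, D, Am and B all belong to that set. A (A–C#–E) doesn't fit — on degree 4 E minor would have Am (iv). A is the degree-4 chord of E major, so it is the borrowed IV. E (E–G#–B) is not: scale degree 1 in E minor carries Em (i). In E major the chord on that degree is E, so here it functions as I, borrowed from the parallel major.

IV, I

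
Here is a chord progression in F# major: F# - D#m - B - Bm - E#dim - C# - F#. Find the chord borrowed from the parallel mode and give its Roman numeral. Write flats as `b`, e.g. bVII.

iv

F# major has the diatonic set F#, G#m, A#m, B, C#, D#m, E#dim. F#, D#m, B, E#dim and C# are all diatonic. Bm (B–D–F#) doesn't fit — on degree 4 F# major would have B (IV). Bm is the degree-4 chord of F# minor, so it is the borrowed iv.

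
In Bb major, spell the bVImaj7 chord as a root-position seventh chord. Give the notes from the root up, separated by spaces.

Gb Bb Db F

bVImaj7 is built on the lowered scale degree 6. In Bb major degree 6 is G; lowered it becomes Gb. Stacking thirds in Bb minor on Gb gives Gb–Bb–Db–F.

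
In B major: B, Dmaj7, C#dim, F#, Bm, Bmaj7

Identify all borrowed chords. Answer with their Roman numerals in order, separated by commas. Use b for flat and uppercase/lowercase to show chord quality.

B major has the diatonic set B, C#m, D#m, E, F#, G#m, A#dim. B, F# and Bmaj7 are all diatonic. But Dmaj7 (D–F#–A–C#) is foreign: the diatonic iii on degree 3 is D#m, whereas Dmaj7 comes from B minor. It is labeled bIIImaj7. C#dim (C#–E–G) is not: scale degree 2 in B major carries C#m (ii). In B minor the chord on that degree is C#dim, so here it functions as ii°, borrowed from the parallel minor. But Bm (B–D–F#) is foreign: the diatonic I on degree 1 is B, whereas Bm comes from B minor. It is labeled i.

bIIImaj7, ii°, i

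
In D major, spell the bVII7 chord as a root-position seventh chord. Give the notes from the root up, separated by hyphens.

Scale degree 7 in D major is C#. bVII7 uses the lowered form, C, taken from D minor. Building the dominant-seventh chord from the parallel minor on C: C–E–G–Bb.

C-E-G-Bb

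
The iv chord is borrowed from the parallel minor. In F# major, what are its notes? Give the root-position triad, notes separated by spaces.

B D F#

The root, B, is scale degree 4 — the same note in F# major and F# minor; only the chord quality changes. Building the minor chord from the parallel minor on B: B–D–F#.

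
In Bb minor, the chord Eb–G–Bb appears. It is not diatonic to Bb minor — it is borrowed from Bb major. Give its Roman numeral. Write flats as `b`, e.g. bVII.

IV

Eb is scale degree 4 in Bb minor. Diatonically Bb minor has Ebm (iv) on that degree; Eb–G–Bb is instead the major chord native to Bb major, so it takes the label IV.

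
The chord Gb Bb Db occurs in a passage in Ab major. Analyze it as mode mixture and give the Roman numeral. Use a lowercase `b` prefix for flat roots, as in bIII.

The root Gb is the lowered 7th scale degree — diatonically Ab major has G there. The diatonic chord on degree 7 would be Gdim (vii°), but Gb–Bb–Db is the major chord from Ab minor. As a borrowed chord it is labeled bVII.

bVII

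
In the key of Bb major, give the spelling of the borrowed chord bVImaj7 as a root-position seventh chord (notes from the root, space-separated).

The root of bVImaj7 is the lowered 6th degree: G becomes Gb. Building the major-seventh chord from the parallel minor on Gb: Gb–Bb–Db–F.

Gb Bb Db F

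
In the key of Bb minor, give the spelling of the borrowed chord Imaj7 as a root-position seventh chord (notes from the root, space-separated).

The root, Bb, is scale degree 1 — the same note in Bb minor and Bb major; only the chord quality changes. Building the major-seventh chord from the parallel major on Bb: Bb–D–F–A.

Bb D F A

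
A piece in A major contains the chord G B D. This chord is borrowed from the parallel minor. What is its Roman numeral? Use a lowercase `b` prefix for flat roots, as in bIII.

The root G is the lowered 7th scale degree — diatonically A major has G# there. Diatonically A major has G#dim (vii°) on that degree; G–B–D is instead the major chord native to A minor, so it takes the label bVII.

bVII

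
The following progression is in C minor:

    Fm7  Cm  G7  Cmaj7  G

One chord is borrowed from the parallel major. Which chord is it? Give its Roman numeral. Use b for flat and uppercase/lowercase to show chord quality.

Imaj7

C minor has the diatonic set Cm, Ddim, Eb, Fm, G, Ab, Bb (with V from harmonic minor). Fm7, Cm, G7 and G are all diatonic. But Cmaj7 (C–E–G–B) is foreign: the diatonic i on degree 1 is Cm, whereas Cmaj7 comes from C major. It is labeled Imaj7.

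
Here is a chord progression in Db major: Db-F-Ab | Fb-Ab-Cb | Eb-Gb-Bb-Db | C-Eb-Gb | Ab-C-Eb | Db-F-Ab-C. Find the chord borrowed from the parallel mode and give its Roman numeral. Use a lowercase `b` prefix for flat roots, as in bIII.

bIII

The diatonic triads in Db major are Db, Ebm, Fm, Gb, Ab, Bbm, Cdim. Of the given chords, Db–F–Ab = Db, Eb–Gb–Bb–Db = Ebm7, C–Eb–Gb = Cdim, Ab–C–Eb = Ab and Db–F–Ab–C = Dbmaj7 are diatonic. But Fb–Ab–Cb is foreign: the diatonic iii on degree 3 is Fm, whereas Fb comes from Db minor. It is labeled bIII.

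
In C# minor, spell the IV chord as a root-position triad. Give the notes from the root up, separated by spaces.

The root, F#, is scale degree 4 — the same note in C# minor and C# major; only the chord quality changes. Building the major chord from the parallel major on F#: F#–A#–C#.

F# A# C#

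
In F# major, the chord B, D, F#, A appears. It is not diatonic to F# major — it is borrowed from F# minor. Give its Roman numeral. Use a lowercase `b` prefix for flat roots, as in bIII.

iv7

B is scale degree 4 in F# major. Diatonically F# major has B (IV) on that degree; B–D–F#–A is instead the minor-seventh chord native to F# minor, so it takes the label iv7.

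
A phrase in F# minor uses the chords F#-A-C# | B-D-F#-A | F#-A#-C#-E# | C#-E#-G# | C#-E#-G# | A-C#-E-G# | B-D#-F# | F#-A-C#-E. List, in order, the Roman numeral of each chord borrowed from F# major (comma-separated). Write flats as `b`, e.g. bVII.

In F# minor (with V from harmonic minor) the diatonic chords are F#m, G#dim, A, Bm, C#, D, E. F#–A–C# = F#m, B–D–F#–A = Bm7, C#–E#–G# = C#, A–C#–E–G# = Amaj7 and F#–A–C#–E = F#m7 all belong to that set. But F#–A#–C#–E# is foreign: the diatonic i on degree 1 is F#m, whereas F#maj7 comes from F# major. It is labeled Imaj7. B–D#–F# doesn't fit — on degree 4 F# minor would have Bm (iv). B is the degree-4 chord of F# major, so it is the borrowed IV.

Imaj7, IV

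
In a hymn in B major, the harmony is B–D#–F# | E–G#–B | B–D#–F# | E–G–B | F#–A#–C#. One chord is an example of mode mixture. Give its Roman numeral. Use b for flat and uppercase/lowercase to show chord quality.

iv

B major has the diatonic set B, C#m, D#m, E, F#, G#m, A#dim. B–D#–F# = B, E–G#–B = E and F#–A#–C# = F# are all diatonic. E–G–B is not: scale degree 4 in B major carries E (IV). In B minor the chord on that degree is Em, so here it functions as iv, borrowed from the parallel minor.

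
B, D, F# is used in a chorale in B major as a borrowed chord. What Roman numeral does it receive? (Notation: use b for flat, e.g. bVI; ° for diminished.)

The root B is the diatonic 1st degree of B major; the borrowing shows in the chord quality. The diatonic chord on degree 1 would be B (I), but B–D–F# is the minor chord from B minor. As a borrowed chord it is labeled i.

i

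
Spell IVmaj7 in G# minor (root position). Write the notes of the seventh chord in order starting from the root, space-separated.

C# E# G# B#

IVmaj7 is built on scale degree 4, which is C# in both G# minor and its parallel. Stacking thirds in G# major on C# gives C#–E#–G#–B#.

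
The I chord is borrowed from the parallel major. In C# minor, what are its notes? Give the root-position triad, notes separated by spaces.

The root, C#, is scale degree 1 — the same note in C# minor and C# major; only the chord quality changes. In C# major the chord on C# is C#–E#–G#.

C# E# G#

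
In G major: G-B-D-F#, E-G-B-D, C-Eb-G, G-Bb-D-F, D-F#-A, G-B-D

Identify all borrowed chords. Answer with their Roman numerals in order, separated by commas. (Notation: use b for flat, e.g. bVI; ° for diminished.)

iv, i7

The diatonic triads in G major are G, Am, Bm, C, D, Em, F#dim. Of the given chords, G–B–D–F# = Gmaj7, E–G–B–D = Em7, D–F#–A = D and G–B–D = G are diatonic. C–Eb–G doesn't fit — on degree 4 G major would have C (IV). Cm is the degree-4 chord of G minor, so it is the borrowed iv. But G–Bb–D–F is foreign: the diatonic I on degree 1 is G, whereas Gm7 comes from G minor. It is labeled i7.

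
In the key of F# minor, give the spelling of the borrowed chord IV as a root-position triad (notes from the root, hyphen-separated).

B-D#-F#

IV is built on scale degree 4, which is B in both F# minor and its parallel. Building the major chord from the parallel major on B: B–D#–F#.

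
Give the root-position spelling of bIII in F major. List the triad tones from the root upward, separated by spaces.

Ab C Eb

Scale degree 3 in F major is A. bIII uses the lowered form, Ab, taken from F minor. In F minor the chord on Ab is Ab–C–Eb.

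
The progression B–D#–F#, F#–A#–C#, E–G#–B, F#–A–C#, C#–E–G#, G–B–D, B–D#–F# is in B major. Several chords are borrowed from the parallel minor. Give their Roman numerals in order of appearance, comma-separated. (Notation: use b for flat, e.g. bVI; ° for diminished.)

In B major the diatonic chords are B, C#m, D#m, E, F#, G#m, A#dim. B–D#–F# = B, F#–A#–C# = F#, E–G#–B = E and C#–E–G# = C#m all belong to that set. F#–A–C# is not: scale degree 5 in B major carries F# (V). In B minor the chord on that degree is F#m, so here it functions as v, borrowed from the parallel minor. But G–B–D is foreign: the diatonic vi on degree 6 is G#m, whereas G comes from B minor. It is labeled bVI.

v, bVI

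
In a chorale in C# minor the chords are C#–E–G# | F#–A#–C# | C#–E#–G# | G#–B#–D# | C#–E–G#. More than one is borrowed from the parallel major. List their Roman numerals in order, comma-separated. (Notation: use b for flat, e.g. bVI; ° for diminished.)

IV, I

C# minor has the diatonic set C#m, D#dim, E, F#m, G#, A, B (with V from harmonic minor). C#–E–G# = C#m and G#–B#–D# = G# both belong to that set. F#–A#–C# is not: scale degree 4 in C# minor carries F#m (iv). In C# major the chord on that degree is F#, so here it functions as IV, borrowed from the parallel major. C#–E#–G# is not: scale degree 1 in C# minor carries C#m (i). In C# major the chord on that degree is C#, so here it functions as I, borrowed from the parallel major.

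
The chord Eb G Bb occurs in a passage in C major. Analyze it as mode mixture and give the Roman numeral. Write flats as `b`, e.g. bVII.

In C major scale degree 3 is E; Eb is its lowered form, from C minor. Eb–G–Bb is a major chord — the form found in C minor, not the diatonic iii (Em). Borrowed into C major it is written bIII.

bIII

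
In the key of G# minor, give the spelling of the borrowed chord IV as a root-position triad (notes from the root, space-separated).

The root, C#, is scale degree 4 — the same note in G# minor and G# major; only the chord quality changes. Building the major chord from the parallel major on C#: C#–E#–G#.

C# E# G#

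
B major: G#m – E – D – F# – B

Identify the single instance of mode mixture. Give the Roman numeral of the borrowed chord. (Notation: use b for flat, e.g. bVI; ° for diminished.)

bIII

The diatonic triads in B major are B, C#m, D#m, E, F#, G#m, A#dim. G#m, E, F# and B are all diatonic. D (D–F#–A) is not: scale degree 3 in B major carries D#m (iii). In B minor the chord on that degree is D, so here it functions as bIII, borrowed from the parallel minor.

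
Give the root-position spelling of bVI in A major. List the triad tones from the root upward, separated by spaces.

F A C

bVI is built on the lowered scale degree 6. In A major degree 6 is F#; lowered it becomes F. Stacking thirds in A minor on F gives F–A–C.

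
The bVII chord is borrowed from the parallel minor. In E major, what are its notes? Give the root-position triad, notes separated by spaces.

Scale degree 7 in E major is D#. bVII uses the lowered form, D, taken from E minor. Stacking thirds in E minor on D gives D–F#–A.

D F# A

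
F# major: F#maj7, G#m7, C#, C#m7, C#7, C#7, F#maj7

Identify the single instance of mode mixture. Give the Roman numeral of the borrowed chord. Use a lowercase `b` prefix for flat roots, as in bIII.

In F# major the diatonic chords are F#, G#m, A#m, B, C#, D#m, E#dim. F#maj7, G#m7, C# and C#7 are all diatonic. C#m7 (C#–E–G#–B) doesn't fit — on degree 5 F# major would have C# (V). C#m7 is the degree-5 chord of F# minor, so it is the borrowed v7.

v7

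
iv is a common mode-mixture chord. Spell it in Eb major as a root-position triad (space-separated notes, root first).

iv is built on scale degree 4, which is Ab in both Eb major and its parallel. Stacking thirds in Eb minor on Ab gives Ab–Cb–Eb.

Ab Cb Eb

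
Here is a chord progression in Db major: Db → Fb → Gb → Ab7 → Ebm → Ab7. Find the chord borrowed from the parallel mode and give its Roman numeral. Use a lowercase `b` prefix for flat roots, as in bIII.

bIII

The diatonic triads in Db major are Db, Ebm, Fm, Gb, Ab, Bbm, Cdim. Db, Gb, Ab7 and Ebm are all diatonic. Fb (Fb–Ab–Cb) doesn't fit — on degree 3 Db major would have Fm (iii). Fb is the degree-3 chord of Db minor, so it is the borrowed bIII.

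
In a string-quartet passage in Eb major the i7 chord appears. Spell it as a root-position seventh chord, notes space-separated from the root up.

Eb Gb Bb Db

i7 is built on scale degree 1, which is Eb in both Eb major and its parallel. In Eb minor the chord on Eb is Eb–Gb–Bb–Db.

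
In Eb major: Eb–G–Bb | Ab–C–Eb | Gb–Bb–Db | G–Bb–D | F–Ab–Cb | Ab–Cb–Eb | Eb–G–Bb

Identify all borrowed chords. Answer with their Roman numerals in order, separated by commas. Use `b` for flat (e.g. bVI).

In Eb major the diatonic chords are Eb, Fm, Gm, Ab, Bb, Cm, Ddim. Eb–G–Bb = Eb, Ab–C–Eb = Ab and G–Bb–D = Gm all belong to that set. Gb–Bb–Db is not: scale degree 3 in Eb major carries Gm (iii). In Eb minor the chord on that degree is Gb, so here it functions as bIII, borrowed from the parallel minor. F–Ab–Cb doesn't fit — on degree 2 Eb major would have Fm (ii). Fdim is the degree-2 chord of Eb minor, so it is the borrowed ii°. Ab–Cb–Eb is not: scale degree 4 in Eb major carries Ab (IV). In Eb minor the chord on that degree is Abm, so here it functions as iv, borrowed from the parallel minor.

bIII, ii°, iv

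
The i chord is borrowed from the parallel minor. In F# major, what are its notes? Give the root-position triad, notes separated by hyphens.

i is built on scale degree 1, which is F# in both F# major and its parallel. Stacking thirds in F# minor on F# gives F#–A–C#.

F#-A-C#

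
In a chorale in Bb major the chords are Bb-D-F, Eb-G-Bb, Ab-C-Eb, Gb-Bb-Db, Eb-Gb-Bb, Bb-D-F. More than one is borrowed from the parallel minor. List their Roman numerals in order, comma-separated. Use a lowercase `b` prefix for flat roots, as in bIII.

bVII, bVI, iv

Bb major has the diatonic set Bb, Cm, Dm, Eb, F, Gm, Adim. Of the given chords, Bb–D–F = Bb and Eb–G–Bb = Eb are diatonic. Ab–C–Eb doesn't fit — on degree 7 Bb major would have Adim (vii°). Ab is the degree-7 chord of Bb minor, so it is the borrowed bVII. Gb–Bb–Db doesn't fit — on degree 6 Bb major would have Gm (vi). Gb is the degree-6 chord of Bb minor, so it is the borrowed bVI. Eb–Gb–Bb is not: scale degree 4 in Bb major carries Eb (IV). In Bb minor the chord on that degree is Ebm, so here it functions as iv, borrowed from the parallel minor.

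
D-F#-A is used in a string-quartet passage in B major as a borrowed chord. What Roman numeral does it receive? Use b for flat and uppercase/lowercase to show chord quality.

bIII

D is the lowered form of scale degree 3 in B major (the diatonic degree 3 is D#). Diatonically B major has D#m (iii) on that degree; D–F#–A is instead the major chord native to B minor, so it takes the label bIII.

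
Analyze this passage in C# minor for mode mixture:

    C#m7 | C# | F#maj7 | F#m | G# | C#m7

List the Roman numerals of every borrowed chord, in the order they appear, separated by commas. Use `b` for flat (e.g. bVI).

C# minor has the diatonic set C#m, D#dim, E, F#m, G#, A, B (with V from harmonic minor). C#m7, F#m and G# are all diatonic. C# (C#–E#–G#) doesn't fit — on degree 1 C# minor would have C#m (i). C# is the degree-1 chord of C# major, so it is the borrowed I. F#maj7 (F#–A#–C#–E#) doesn't fit — on degree 4 C# minor would have F#m (iv). F#maj7 is the degree-4 chord of C# major, so it is the borrowed IVmaj7.

I, IVmaj7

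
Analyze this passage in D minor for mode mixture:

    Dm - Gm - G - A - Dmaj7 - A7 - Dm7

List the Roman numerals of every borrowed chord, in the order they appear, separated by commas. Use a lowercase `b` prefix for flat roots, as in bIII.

IV, Imaj7

In D minor (with V from harmonic minor) the diatonic chords are Dm, Edim, F, Gm, A, Bb, C. Dm, Gm, A, A7 and Dm7 all belong to that set. But G (G–B–D) is foreign: the diatonic iv on degree 4 is Gm, whereas G comes from D major. It is labeled IV. But Dmaj7 (D–F#–A–C#) is foreign: the diatonic i on degree 1 is Dm, whereas Dmaj7 comes from D major. It is labeled Imaj7.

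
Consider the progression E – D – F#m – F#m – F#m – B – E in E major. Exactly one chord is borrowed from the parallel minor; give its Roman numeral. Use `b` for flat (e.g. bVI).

E major has the diatonic set E, F#m, G#m, A, B, C#m, D#dim. E, F#m and B are all diatonic. D (D–F#–A) is not: scale degree 7 in E major carries D#dim (vii°). In E minor the chord on that degree is D, so here it functions as bVII, borrowed from the parallel minor.

bVII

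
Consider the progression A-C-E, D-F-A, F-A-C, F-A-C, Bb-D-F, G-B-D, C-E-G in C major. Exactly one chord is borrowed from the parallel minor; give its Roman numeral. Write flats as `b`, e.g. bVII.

C major has the diatonic set C, Dm, Em, F, G, Am, Bdim. A–C–E = Am, D–F–A = Dm, F–A–C = F, G–B–D = G and C–E–G = C all belong to that set. Bb–D–F doesn't fit — on degree 7 C major would have Bdim (vii°). Bb is the degree-7 chord of C minor, so it is the borrowed bVII.

bVII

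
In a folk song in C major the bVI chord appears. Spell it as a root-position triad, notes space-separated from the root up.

Ab C Eb

bVI is built on the lowered scale degree 6. In C major degree 6 is A; lowered it becomes Ab. In C minor the chord on Ab is Ab–C–Eb.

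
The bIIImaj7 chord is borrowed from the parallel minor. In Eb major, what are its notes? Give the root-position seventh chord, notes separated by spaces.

bIIImaj7 is built on the lowered scale degree 3. In Eb major degree 3 is G; lowered it becomes Gb. Stacking thirds in Eb minor on Gb gives Gb–Bb–Db–F.

Gb Bb Db F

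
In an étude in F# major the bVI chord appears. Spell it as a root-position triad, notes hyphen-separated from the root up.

D-F#-A

The root of bVI is the lowered 6th degree: D# becomes D. In F# minor the chord on D is D–F#–A.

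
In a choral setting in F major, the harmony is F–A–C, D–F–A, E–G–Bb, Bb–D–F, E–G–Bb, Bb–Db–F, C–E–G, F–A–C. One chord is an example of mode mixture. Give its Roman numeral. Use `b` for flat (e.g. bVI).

The diatonic triads in F major are F, Gm, Am, Bb, C, Dm, Edim. F–A–C = F, D–F–A = Dm, E–G–Bb = Edim, Bb–D–F = Bb and C–E–G = C all belong to that set. But Bb–Db–F is foreign: the diatonic IV on degree 4 is Bb, whereas Bbm comes from F minor. It is labeled iv.

iv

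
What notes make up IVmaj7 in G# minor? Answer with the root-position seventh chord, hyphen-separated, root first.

C#-E#-G#-B#

The root, C#, is scale degree 4 — the same note in G# minor and G# major; only the chord quality changes. In G# major the chord on C# is C#–E#–G#–B#.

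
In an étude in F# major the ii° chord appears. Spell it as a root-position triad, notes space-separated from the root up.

The root, G#, is scale degree 2 — the same note in F# major and F# minor; only the chord quality changes. In F# minor the chord on G# is G#–B–D.

G# B D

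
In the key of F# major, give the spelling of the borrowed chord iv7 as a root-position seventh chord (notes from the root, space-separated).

B D F# A

iv7 is built on scale degree 4, which is B in both F# major and its parallel. In F# minor the chord on B is B–D–F#–A.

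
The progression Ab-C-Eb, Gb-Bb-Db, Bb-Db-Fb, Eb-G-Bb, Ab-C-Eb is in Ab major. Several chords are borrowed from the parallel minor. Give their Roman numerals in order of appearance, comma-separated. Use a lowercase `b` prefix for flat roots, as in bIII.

bVII, ii°

In Ab major the diatonic chords are Ab, Bbm, Cm, Db, Eb, Fm, Gdim. Ab–C–Eb = Ab and Eb–G–Bb = Eb both belong to that set. Gb–Bb–Db is not: scale degree 7 in Ab major carries Gdim (vii°). In Ab minor the chord on that degree is Gb, so here it functions as bVII, borrowed from the parallel minor. Bb–Db–Fb is not: scale degree 2 in Ab major carries Bbm (ii). In Ab minor the chord on that degree is Bbdim, so here it functions as ii°, borrowed from the parallel minor.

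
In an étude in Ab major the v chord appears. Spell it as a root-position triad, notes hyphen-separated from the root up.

The root, Eb, is scale degree 5 — the same note in Ab major and Ab minor; only the chord quality changes. Building the minor chord from the parallel minor on Eb: Eb–Gb–Bb.

Eb-Gb-Bb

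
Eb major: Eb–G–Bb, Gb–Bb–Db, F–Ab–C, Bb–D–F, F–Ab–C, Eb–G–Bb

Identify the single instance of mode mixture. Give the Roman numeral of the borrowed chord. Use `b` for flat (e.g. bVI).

In Eb major the diatonic chords are Eb, Fm, Gm, Ab, Bb, Cm, Ddim. Eb–G–Bb = Eb, F–Ab–C = Fm and Bb–D–F = Bb are all diatonic. Gb–Bb–Db is not: scale degree 3 in Eb major carries Gm (iii). In Eb minor the chord on that degree is Gb, so here it functions as bIII, borrowed from the parallel minor.

bIII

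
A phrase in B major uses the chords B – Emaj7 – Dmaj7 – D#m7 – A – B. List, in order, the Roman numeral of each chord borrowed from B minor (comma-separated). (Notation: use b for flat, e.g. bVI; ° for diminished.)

bIIImaj7, bVII

B major has the diatonic set B, C#m, D#m, E, F#, G#m, A#dim. B, Emaj7 and D#m7 all belong to that set. Dmaj7 (D–F#–A–C#) is not: scale degree 3 in B major carries D#m (iii). In B minor the chord on that degree is Dmaj7, so here it functions as bIIImaj7, borrowed from the parallel minor. A (A–C#–E) doesn't fit — on degree 7 B major would have A#dim (vii°). A is the degree-7 chord of B minor, so it is the borrowed bVII.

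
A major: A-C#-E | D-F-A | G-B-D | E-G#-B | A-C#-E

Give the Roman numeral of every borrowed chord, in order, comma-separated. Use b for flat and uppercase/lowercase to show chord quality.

iv, bVII

A major has the diatonic set A, Bm, C#m, D, E, F#m, G#dim. A–C#–E = A and E–G#–B = E are both diatonic. But D–F–A is foreign: the diatonic IV on degree 4 is D, whereas Dm comes from A minor. It is labeled iv. G–B–D doesn't fit — on degree 7 A major would have G#dim (vii°). G is the degree-7 chord of A minor, so it is the borrowed bVII.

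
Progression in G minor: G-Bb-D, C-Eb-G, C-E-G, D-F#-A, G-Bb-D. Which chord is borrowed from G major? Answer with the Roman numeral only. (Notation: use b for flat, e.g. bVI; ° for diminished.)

IV

G minor has the diatonic set Gm, Adim, Bb, Cm, D, Eb, F (with V from harmonic minor). G–Bb–D = Gm, C–Eb–G = Cm and D–F#–A = D all belong to that set. But C–E–G is foreign: the diatonic iv on degree 4 is Cm, whereas C comes from G major. It is labeled IV.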